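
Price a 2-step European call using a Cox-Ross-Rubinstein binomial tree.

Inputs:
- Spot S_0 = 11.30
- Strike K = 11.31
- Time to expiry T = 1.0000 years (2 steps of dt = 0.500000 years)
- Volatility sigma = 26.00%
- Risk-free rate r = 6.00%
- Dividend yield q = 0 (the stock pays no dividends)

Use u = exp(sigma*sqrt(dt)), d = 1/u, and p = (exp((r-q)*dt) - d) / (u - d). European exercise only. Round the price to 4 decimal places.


dt = T/N = 0.500000
u = exp(sigma*sqrt(dt)) = 1.201833; d = 1/u = 0.832062
p = (exp((r-q)*dt) - d) / (u - d) = 0.536528
Discount per step: exp(-r*dt) = 0.970446
Stock lattice S(k, i) with i counting down-moves:
  k=0: S(0,0) = 11.3000
  k=1: S(1,0) = 13.5807; S(1,1) = 9.4023
  k=2: S(2,0) = 16.3217; S(2,1) = 11.3000; S(2,2) = 7.8233
Terminal payoffs V(N, i) = max(S_T - K, 0):
  V(2,0) = 5.011745; V(2,1) = 0.000000; V(2,2) = 0.000000
Backward induction: V(k, i) = exp(-r*dt) * [p * V(k+1, i) + (1-p) * V(k+1, i+1)].
  V(1,0) = exp(-r*dt) * [p*5.011745 + (1-p)*0.000000] = 2.609470
  V(1,1) = exp(-r*dt) * [p*0.000000 + (1-p)*0.000000] = 0.000000
  V(0,0) = exp(-r*dt) * [p*2.609470 + (1-p)*0.000000] = 1.358675

Answer: Price = V(0,0) = 1.3587


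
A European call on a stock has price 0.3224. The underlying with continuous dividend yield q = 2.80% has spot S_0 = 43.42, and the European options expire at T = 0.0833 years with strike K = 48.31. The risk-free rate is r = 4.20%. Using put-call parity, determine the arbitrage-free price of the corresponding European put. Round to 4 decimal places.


Answer: Put price = 5.1448

Derivation:
Put-call parity: C - P = S_0 * exp(-qT) - K * exp(-rT).
S_0 * exp(-qT) = 43.4200 * 0.99767032 = 43.31884520
K * exp(-rT) = 48.3100 * 0.99650751 = 48.14127795
P = C - S*exp(-qT) + K*exp(-rT)
P = 0.3224 - 43.31884520 + 48.14127795 = 5.1448


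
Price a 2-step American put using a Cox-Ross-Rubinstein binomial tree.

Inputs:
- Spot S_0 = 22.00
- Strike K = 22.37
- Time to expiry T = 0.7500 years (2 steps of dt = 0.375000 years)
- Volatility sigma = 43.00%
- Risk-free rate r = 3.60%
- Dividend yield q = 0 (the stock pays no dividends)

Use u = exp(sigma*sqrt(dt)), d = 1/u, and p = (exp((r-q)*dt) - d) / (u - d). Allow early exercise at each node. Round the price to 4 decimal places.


dt = T/N = 0.375000
u = exp(sigma*sqrt(dt)) = 1.301243; d = 1/u = 0.768496
p = (exp((r-q)*dt) - d) / (u - d) = 0.460060
Discount per step: exp(-r*dt) = 0.986591
Stock lattice S(k, i) with i counting down-moves:
  k=0: S(0,0) = 22.0000
  k=1: S(1,0) = 28.6274; S(1,1) = 16.9069
  k=2: S(2,0) = 37.2511; S(2,1) = 22.0000; S(2,2) = 12.9929
Terminal payoffs V(N, i) = max(K - S_T, 0):
  V(2,0) = 0.000000; V(2,1) = 0.370000; V(2,2) = 9.377112
Backward induction: V(k, i) = exp(-r*dt) * [p * V(k+1, i) + (1-p) * V(k+1, i+1)]; then take max(V_cont, immediate exercise) for American.
  V(1,0) = exp(-r*dt) * [p*0.000000 + (1-p)*0.370000] = 0.197099; exercise = 0.000000; V(1,0) = max -> 0.197099
  V(1,1) = exp(-r*dt) * [p*0.370000 + (1-p)*9.377112] = 5.163126; exercise = 5.463092; V(1,1) = max -> 5.463092
  V(0,0) = exp(-r*dt) * [p*0.197099 + (1-p)*5.463092] = 2.999650; exercise = 0.370000; V(0,0) = max -> 2.999650

Answer: Price = V(0,0) = 2.9996


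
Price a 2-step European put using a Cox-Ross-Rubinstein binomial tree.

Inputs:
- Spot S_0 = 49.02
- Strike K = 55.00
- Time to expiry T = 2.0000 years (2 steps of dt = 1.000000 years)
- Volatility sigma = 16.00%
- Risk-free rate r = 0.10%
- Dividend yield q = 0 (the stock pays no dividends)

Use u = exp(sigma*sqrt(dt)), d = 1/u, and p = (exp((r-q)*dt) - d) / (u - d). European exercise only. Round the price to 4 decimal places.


Answer: Price = V(0,0) = 8.5481

Derivation:
dt = T/N = 1.000000
u = exp(sigma*sqrt(dt)) = 1.173511; d = 1/u = 0.852144
p = (exp((r-q)*dt) - d) / (u - d) = 0.463198
Discount per step: exp(-r*dt) = 0.999000
Stock lattice S(k, i) with i counting down-moves:
  k=0: S(0,0) = 49.0200
  k=1: S(1,0) = 57.5255; S(1,1) = 41.7721
  k=2: S(2,0) = 67.5068; S(2,1) = 49.0200; S(2,2) = 35.5958
Terminal payoffs V(N, i) = max(K - S_T, 0):
  V(2,0) = 0.000000; V(2,1) = 5.980000; V(2,2) = 19.404174
Backward induction: V(k, i) = exp(-r*dt) * [p * V(k+1, i) + (1-p) * V(k+1, i+1)].
  V(1,0) = exp(-r*dt) * [p*0.000000 + (1-p)*5.980000] = 3.206865
  V(1,1) = exp(-r*dt) * [p*5.980000 + (1-p)*19.404174] = 13.172939
  V(0,0) = exp(-r*dt) * [p*3.206865 + (1-p)*13.172939] = 8.548117


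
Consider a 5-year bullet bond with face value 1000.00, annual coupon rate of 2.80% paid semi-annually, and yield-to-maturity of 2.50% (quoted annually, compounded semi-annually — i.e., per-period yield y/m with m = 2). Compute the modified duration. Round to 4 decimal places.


Coupon per period c = face * coupon_rate / m = 14.000000
Periods per year m = 2; per-period yield y/m = 0.012500
Number of cashflows N = 10
Cashflows (t years, CF_t, discount factor 1/(1+y/m)^(m*t), PV):
  t = 0.5000: CF_t = 14.000000, DF = 0.987654, PV = 13.827160
  t = 1.0000: CF_t = 14.000000, DF = 0.975461, PV = 13.656455
  t = 1.5000: CF_t = 14.000000, DF = 0.963418, PV = 13.487857
  t = 2.0000: CF_t = 14.000000, DF = 0.951524, PV = 13.321340
  t = 2.5000: CF_t = 14.000000, DF = 0.939777, PV = 13.156879
  t = 3.0000: CF_t = 14.000000, DF = 0.928175, PV = 12.994448
  t = 3.5000: CF_t = 14.000000, DF = 0.916716, PV = 12.834023
  t = 4.0000: CF_t = 14.000000, DF = 0.905398, PV = 12.675578
  t = 4.5000: CF_t = 14.000000, DF = 0.894221, PV = 12.519090
  t = 5.0000: CF_t = 1014.000000, DF = 0.883181, PV = 895.545459
Price P = sum_t PV_t = 1014.018289
First compute Macaulay numerator sum_t t * PV_t:
  t * PV_t at t = 0.5000: 6.913580
  t * PV_t at t = 1.0000: 13.656455
  t * PV_t at t = 1.5000: 20.231785
  t * PV_t at t = 2.0000: 26.642680
  t * PV_t at t = 2.5000: 32.892197
  t * PV_t at t = 3.0000: 38.983345
  t * PV_t at t = 3.5000: 44.919080
  t * PV_t at t = 4.0000: 50.702313
  t * PV_t at t = 4.5000: 56.335903
  t * PV_t at t = 5.0000: 4477.727296
Macaulay duration D = 4769.004634 / 1014.018289 = 4.703076
Modified duration = D / (1 + y/m) = 4.703076 / (1 + 0.012500) = 4.645013

Answer: Modified duration = 4.6450


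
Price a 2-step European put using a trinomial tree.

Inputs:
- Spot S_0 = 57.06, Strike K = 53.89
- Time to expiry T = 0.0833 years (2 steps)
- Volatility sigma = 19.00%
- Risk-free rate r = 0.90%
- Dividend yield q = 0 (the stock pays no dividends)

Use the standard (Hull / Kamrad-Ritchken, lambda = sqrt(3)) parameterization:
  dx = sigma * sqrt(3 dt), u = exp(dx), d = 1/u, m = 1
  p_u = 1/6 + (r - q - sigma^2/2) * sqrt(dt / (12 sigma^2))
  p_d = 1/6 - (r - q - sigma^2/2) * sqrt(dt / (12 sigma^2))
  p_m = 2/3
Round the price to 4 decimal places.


Answer: Price = V(0,0) = 0.2360

Derivation:
dt = T/N = 0.041650; dx = sigma*sqrt(3*dt) = 0.067162
u = exp(dx) = 1.069468; d = 1/u = 0.935044
p_u = 0.163861, p_m = 0.666667, p_d = 0.169473
Discount per step: exp(-r*dt) = 0.999625
Stock lattice S(k, j) with j the centered position index:
  k=0: S(0,+0) = 57.0600
  k=1: S(1,-1) = 53.3536; S(1,+0) = 57.0600; S(1,+1) = 61.0239
  k=2: S(2,-2) = 49.8880; S(2,-1) = 53.3536; S(2,+0) = 57.0600; S(2,+1) = 61.0239; S(2,+2) = 65.2631
Terminal payoffs V(N, j) = max(K - S_T, 0):
  V(2,-2) = 4.002028; V(2,-1) = 0.536390; V(2,+0) = 0.000000; V(2,+1) = 0.000000; V(2,+2) = 0.000000
Backward induction: V(k, j) = exp(-r*dt) * [p_u * V(k+1, j+1) + p_m * V(k+1, j) + p_d * V(k+1, j-1)]
  V(1,-1) = exp(-r*dt) * [p_u*0.000000 + p_m*0.536390 + p_d*4.002028] = 1.035440
  V(1,+0) = exp(-r*dt) * [p_u*0.000000 + p_m*0.000000 + p_d*0.536390] = 0.090869
  V(1,+1) = exp(-r*dt) * [p_u*0.000000 + p_m*0.000000 + p_d*0.000000] = 0.000000
  V(0,+0) = exp(-r*dt) * [p_u*0.000000 + p_m*0.090869 + p_d*1.035440] = 0.235970


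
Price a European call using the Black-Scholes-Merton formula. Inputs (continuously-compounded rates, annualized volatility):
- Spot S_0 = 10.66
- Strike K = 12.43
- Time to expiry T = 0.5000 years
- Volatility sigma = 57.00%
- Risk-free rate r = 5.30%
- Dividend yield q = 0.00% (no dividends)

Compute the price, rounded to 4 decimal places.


Answer: Price = 1.1838

Derivation:
d1 = (ln(S/K) + (r - q + 0.5*sigma^2) * T) / (sigma * sqrt(T)) = -0.11385532
d2 = d1 - sigma * sqrt(T) = -0.51690619
exp(-rT) = 0.97384804; exp(-qT) = 1.00000000
C = S_0 * exp(-qT) * N(d1) - K * exp(-rT) * N(d2)
N(d1) = 0.45467624; N(d2) = 0.30261082
C = 10.6600 * 1.00000000 * 0.45467624 - 12.4300 * 0.97384804 * 0.30261082 = 1.1838


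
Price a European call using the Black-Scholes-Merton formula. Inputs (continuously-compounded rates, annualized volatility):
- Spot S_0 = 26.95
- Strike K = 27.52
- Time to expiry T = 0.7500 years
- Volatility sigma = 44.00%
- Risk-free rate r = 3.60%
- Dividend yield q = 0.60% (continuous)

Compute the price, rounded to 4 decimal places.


d1 = (ln(S/K) + (r - q + 0.5*sigma^2) * T) / (sigma * sqrt(T)) = 0.19464652
d2 = d1 - sigma * sqrt(T) = -0.18640466
exp(-rT) = 0.97336124; exp(-qT) = 0.99551011
C = S_0 * exp(-qT) * N(d1) - K * exp(-rT) * N(d2)
N(d1) = 0.57716516; N(d2) = 0.42606372
C = 26.9500 * 0.99551011 * 0.57716516 - 27.5200 * 0.97336124 * 0.42606372 = 4.0718

Answer: Price = 4.0718


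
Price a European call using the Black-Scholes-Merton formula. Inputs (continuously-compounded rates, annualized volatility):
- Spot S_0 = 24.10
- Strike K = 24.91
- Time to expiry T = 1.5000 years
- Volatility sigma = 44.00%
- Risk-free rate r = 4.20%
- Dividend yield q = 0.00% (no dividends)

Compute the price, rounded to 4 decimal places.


d1 = (ln(S/K) + (r - q + 0.5*sigma^2) * T) / (sigma * sqrt(T)) = 0.32500741
d2 = d1 - sigma * sqrt(T) = -0.21388033
exp(-rT) = 0.93894347; exp(-qT) = 1.00000000
C = S_0 * exp(-qT) * N(d1) - K * exp(-rT) * N(d2)
N(d1) = 0.62741227; N(d2) = 0.41532019
C = 24.1000 * 1.00000000 * 0.62741227 - 24.9100 * 0.93894347 * 0.41532019 = 5.4067

Answer: Price = 5.4067


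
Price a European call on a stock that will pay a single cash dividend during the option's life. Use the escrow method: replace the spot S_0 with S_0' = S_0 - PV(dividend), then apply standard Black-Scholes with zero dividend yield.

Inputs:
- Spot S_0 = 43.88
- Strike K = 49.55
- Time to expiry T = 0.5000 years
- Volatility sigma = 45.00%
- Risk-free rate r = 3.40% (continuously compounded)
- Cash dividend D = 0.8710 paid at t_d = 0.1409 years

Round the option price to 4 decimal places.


PV(D) = D * exp(-r * t_d) = 0.8710 * 0.99522086 = 0.86683737
S_0' = S_0 - PV(D) = 43.8800 - 0.86683737 = 43.01316263
d1 = (ln(S_0'/K) + (r + sigma^2/2)*T) / (sigma*sqrt(T)) = -0.23209157
d2 = d1 - sigma*sqrt(T) = -0.55028962
exp(-rT) = 0.98314368
N(d1) = 0.40823345; N(d2) = 0.29106037
C = S_0' * N(d1) - K * exp(-rT) * N(d2) = 43.01316263 * 0.40823345 - 49.5500 * 0.98314368 * 0.29106037 = 3.3805

Answer: Price = 3.3805


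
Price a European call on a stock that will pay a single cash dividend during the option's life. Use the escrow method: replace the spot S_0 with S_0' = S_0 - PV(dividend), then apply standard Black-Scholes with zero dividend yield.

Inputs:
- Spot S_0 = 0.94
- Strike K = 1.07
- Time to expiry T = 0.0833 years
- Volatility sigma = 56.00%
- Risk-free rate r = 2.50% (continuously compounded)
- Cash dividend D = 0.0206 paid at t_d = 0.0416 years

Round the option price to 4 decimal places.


Answer: Price = 0.0153

Derivation:
PV(D) = D * exp(-r * t_d) = 0.0206 * 0.99896054 = 0.02057859
S_0' = S_0 - PV(D) = 0.9400 - 0.02057859 = 0.91942141
d1 = (ln(S_0'/K) + (r + sigma^2/2)*T) / (sigma*sqrt(T)) = -0.84470094
d2 = d1 - sigma*sqrt(T) = -1.00632668
exp(-rT) = 0.99791967
N(d1) = 0.19913892; N(d2) = 0.15712923
C = S_0' * N(d1) - K * exp(-rT) * N(d2) = 0.91942141 * 0.19913892 - 1.0700 * 0.99791967 * 0.15712923 = 0.0153


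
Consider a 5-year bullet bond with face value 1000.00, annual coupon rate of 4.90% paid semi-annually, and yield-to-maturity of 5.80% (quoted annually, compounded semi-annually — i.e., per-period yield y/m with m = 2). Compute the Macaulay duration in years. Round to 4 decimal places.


Answer: Macaulay duration = 4.4827 years

Derivation:
Coupon per period c = face * coupon_rate / m = 24.500000
Periods per year m = 2; per-period yield y/m = 0.029000
Number of cashflows N = 10
Cashflows (t years, CF_t, discount factor 1/(1+y/m)^(m*t), PV):
  t = 0.5000: CF_t = 24.500000, DF = 0.971817, PV = 23.809524
  t = 1.0000: CF_t = 24.500000, DF = 0.944429, PV = 23.138507
  t = 1.5000: CF_t = 24.500000, DF = 0.917812, PV = 22.486401
  t = 2.0000: CF_t = 24.500000, DF = 0.891946, PV = 21.852674
  t = 2.5000: CF_t = 24.500000, DF = 0.866808, PV = 21.236807
  t = 3.0000: CF_t = 24.500000, DF = 0.842379, PV = 20.638296
  t = 3.5000: CF_t = 24.500000, DF = 0.818639, PV = 20.056653
  t = 4.0000: CF_t = 24.500000, DF = 0.795567, PV = 19.491402
  t = 4.5000: CF_t = 24.500000, DF = 0.773146, PV = 18.942082
  t = 5.0000: CF_t = 1024.500000, DF = 0.751357, PV = 769.765097
Price P = sum_t PV_t = 961.417443
Macaulay numerator sum_t t * PV_t:
  t * PV_t at t = 0.5000: 11.904762
  t * PV_t at t = 1.0000: 23.138507
  t * PV_t at t = 1.5000: 33.729602
  t * PV_t at t = 2.0000: 43.705348
  t * PV_t at t = 2.5000: 53.092016
  t * PV_t at t = 3.0000: 61.914888
  t * PV_t at t = 3.5000: 70.198286
  t * PV_t at t = 4.0000: 77.965609
  t * PV_t at t = 4.5000: 85.239369
  t * PV_t at t = 5.0000: 3848.825484
Macaulay duration D = (sum_t t * PV_t) / P = 4309.713871 / 961.417443 = 4.482667


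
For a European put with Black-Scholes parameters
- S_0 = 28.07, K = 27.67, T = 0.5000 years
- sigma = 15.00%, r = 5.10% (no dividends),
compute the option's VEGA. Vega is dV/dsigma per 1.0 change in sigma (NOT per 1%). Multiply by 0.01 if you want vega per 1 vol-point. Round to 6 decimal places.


Answer: Vega = 7.222988

Derivation:
d1 = 0.4287668924; d2 = 0.3227008752
phi(d1) = 0.3639062290; exp(-qT) = 1.0000000000; exp(-rT) = 0.9748223790
Vega = S * exp(-qT) * phi(d1) * sqrt(T) = 28.0700 * 1.0000000000 * 0.3639062290 * 0.7071067812 = 7.222988


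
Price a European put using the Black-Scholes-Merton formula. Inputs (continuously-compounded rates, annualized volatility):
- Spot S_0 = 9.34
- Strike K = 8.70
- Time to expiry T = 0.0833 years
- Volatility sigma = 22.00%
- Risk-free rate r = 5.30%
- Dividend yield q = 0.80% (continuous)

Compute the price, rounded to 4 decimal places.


d1 = (ln(S/K) + (r - q + 0.5*sigma^2) * T) / (sigma * sqrt(T)) = 1.20870285
d2 = d1 - sigma * sqrt(T) = 1.14520702
exp(-rT) = 0.99559483; exp(-qT) = 0.99933382
P = K * exp(-rT) * N(-d2) - S_0 * exp(-qT) * N(-d1)
N(-d1) = 0.11338851; N(-d2) = 0.12606170
P = 8.7000 * 0.99559483 * 0.12606170 - 9.3400 * 0.99933382 * 0.11338851 = 0.0336

Answer: Price = 0.0336


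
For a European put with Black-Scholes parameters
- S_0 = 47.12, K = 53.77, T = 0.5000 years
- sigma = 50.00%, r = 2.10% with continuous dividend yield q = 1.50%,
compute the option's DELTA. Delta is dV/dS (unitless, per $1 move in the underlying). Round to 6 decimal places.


Answer: Delta = -0.570324

Derivation:
d1 = -0.1881417439; d2 = -0.5416951345
phi(d1) = 0.3919436533; exp(-qT) = 0.9925280548; exp(-rT) = 0.9895549326
N(-d1) = 0.5746172308
Delta = -exp(-qT) * N(-d1) = -0.9925280548 * 0.5746172308 = -0.570324


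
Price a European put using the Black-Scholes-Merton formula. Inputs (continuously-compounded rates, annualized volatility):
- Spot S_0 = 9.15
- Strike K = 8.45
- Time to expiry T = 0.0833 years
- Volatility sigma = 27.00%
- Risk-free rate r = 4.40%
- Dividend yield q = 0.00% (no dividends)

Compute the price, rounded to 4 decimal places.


d1 = (ln(S/K) + (r - q + 0.5*sigma^2) * T) / (sigma * sqrt(T)) = 1.10730888
d2 = d1 - sigma * sqrt(T) = 1.02938218
exp(-rT) = 0.99634151; exp(-qT) = 1.00000000
P = K * exp(-rT) * N(-d2) - S_0 * exp(-qT) * N(-d1)
N(-d1) = 0.13408020; N(-d2) = 0.15165006
P = 8.4500 * 0.99634151 * 0.15165006 - 9.1500 * 1.00000000 * 0.13408020 = 0.0499

Answer: Price = 0.0499


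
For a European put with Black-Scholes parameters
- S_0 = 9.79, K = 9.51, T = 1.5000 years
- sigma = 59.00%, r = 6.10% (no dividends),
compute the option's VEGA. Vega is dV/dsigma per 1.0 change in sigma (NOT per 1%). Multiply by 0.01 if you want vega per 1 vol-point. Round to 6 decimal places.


Answer: Vega = 4.160851

Derivation:
d1 = 0.5280831133; d2 = -0.1945163608
phi(d1) = 0.3470194598; exp(-qT) = 1.0000000000; exp(-rT) = 0.9125613162
Vega = S * exp(-qT) * phi(d1) * sqrt(T) = 9.7900 * 1.0000000000 * 0.3470194598 * 1.2247448714 = 4.160851


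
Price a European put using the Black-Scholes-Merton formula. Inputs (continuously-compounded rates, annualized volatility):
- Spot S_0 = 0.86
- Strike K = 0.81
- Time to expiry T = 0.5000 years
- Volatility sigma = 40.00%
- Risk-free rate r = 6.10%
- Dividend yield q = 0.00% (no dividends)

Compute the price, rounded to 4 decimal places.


Answer: Price = 0.0600

Derivation:
d1 = (ln(S/K) + (r - q + 0.5*sigma^2) * T) / (sigma * sqrt(T)) = 0.46102705
d2 = d1 - sigma * sqrt(T) = 0.17818434
exp(-rT) = 0.96996043; exp(-qT) = 1.00000000
P = K * exp(-rT) * N(-d2) - S_0 * exp(-qT) * N(-d1)
N(-d1) = 0.32238960; N(-d2) = 0.42928910
P = 0.8100 * 0.96996043 * 0.42928910 - 0.8600 * 1.00000000 * 0.32238960 = 0.0600


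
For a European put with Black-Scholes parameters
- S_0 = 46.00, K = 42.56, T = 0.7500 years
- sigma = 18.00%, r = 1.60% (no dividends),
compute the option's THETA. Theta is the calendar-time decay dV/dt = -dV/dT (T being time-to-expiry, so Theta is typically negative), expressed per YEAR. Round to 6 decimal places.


Answer: Theta = -1.332248

Derivation:
d1 = 0.6535383823; d2 = 0.4976538096
phi(d1) = 0.3222283763; exp(-qT) = 1.0000000000; exp(-rT) = 0.9880717129
Theta = -S*exp(-qT)*phi(d1)*sigma/(2*sqrt(T)) + r*K*exp(-rT)*N(-d2) - q*S*exp(-qT)*N(-d1)
N(-d1) = 0.2567046267; N(-d2) = 0.3093640349; sqrt(T) = 0.8660254038
Term 1 = -46.0000 * 1.0000000000 * 0.3222283763 * 0.1800 / (2 * 0.8660254038) = -1.5403999375
Term 2 = 0.0160 * 42.5600 * 0.9880717129 * 0.3093640349 = 0.2081516662
Term 3 = 0 (no dividend yield, q = 0)
Theta = -1.5403999375 + (0.2081516662) + (0.0000000000) = -1.332248


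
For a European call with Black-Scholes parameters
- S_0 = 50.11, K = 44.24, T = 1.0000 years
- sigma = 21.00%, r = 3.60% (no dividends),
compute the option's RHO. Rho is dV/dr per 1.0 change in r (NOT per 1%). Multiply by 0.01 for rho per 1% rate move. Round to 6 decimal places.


d1 = 0.8697201512; d2 = 0.6597201512
phi(d1) = 0.2733109547; exp(-qT) = 1.0000000000; exp(-rT) = 0.9646402935
N(d2) = 0.7452832837
Rho = K*T*exp(-rT)*N(d2) = 44.2400 * 1.0000 * 0.9646402935 * 0.7452832837 = 31.805476

Answer: Rho = 31.805476


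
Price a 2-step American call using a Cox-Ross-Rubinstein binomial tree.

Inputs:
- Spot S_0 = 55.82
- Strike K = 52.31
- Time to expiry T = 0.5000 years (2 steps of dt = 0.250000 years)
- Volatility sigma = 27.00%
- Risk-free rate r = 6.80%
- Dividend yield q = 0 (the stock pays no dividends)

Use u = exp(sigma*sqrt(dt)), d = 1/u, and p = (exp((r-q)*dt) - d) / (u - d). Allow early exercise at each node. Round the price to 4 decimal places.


dt = T/N = 0.250000
u = exp(sigma*sqrt(dt)) = 1.144537; d = 1/u = 0.873716
p = (exp((r-q)*dt) - d) / (u - d) = 0.529610
Discount per step: exp(-r*dt) = 0.983144
Stock lattice S(k, i) with i counting down-moves:
  k=0: S(0,0) = 55.8200
  k=1: S(1,0) = 63.8880; S(1,1) = 48.7708
  k=2: S(2,0) = 73.1222; S(2,1) = 55.8200; S(2,2) = 42.6118
Terminal payoffs V(N, i) = max(S_T - K, 0):
  V(2,0) = 20.812216; V(2,1) = 3.510000; V(2,2) = 0.000000
Backward induction: V(k, i) = exp(-r*dt) * [p * V(k+1, i) + (1-p) * V(k+1, i+1)]; then take max(V_cont, immediate exercise) for American.
  V(1,0) = exp(-r*dt) * [p*20.812216 + (1-p)*3.510000] = 12.459797; exercise = 11.578043; V(1,0) = max -> 12.459797
  V(1,1) = exp(-r*dt) * [p*3.510000 + (1-p)*0.000000] = 1.827596; exercise = 0.000000; V(1,1) = max -> 1.827596
  V(0,0) = exp(-r*dt) * [p*12.459797 + (1-p)*1.827596] = 7.332792; exercise = 3.510000; V(0,0) = max -> 7.332792

Answer: Price = V(0,0) = 7.3328


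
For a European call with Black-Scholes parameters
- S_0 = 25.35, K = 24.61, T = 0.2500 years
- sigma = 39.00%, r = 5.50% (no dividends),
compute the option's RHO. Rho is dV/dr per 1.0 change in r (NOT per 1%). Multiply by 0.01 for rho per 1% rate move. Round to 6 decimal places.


Answer: Rho = 3.335933

Derivation:
d1 = 0.3199403366; d2 = 0.1249403366
phi(d1) = 0.3790377621; exp(-qT) = 1.0000000000; exp(-rT) = 0.9863440995
N(d2) = 0.5497146077
Rho = K*T*exp(-rT)*N(d2) = 24.6100 * 0.2500 * 0.9863440995 * 0.5497146077 = 3.335933


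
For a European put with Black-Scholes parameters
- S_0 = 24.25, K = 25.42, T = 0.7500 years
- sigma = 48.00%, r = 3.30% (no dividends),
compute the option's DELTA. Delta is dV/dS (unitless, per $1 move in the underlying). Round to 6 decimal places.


d1 = 0.1540330864; d2 = -0.2616591074
phi(d1) = 0.3942375514; exp(-qT) = 1.0000000000; exp(-rT) = 0.9755537700
N(-d1) = 0.4387918238
Delta = -exp(-qT) * N(-d1) = -1.0000000000 * 0.4387918238 = -0.438792

Answer: Delta = -0.438792


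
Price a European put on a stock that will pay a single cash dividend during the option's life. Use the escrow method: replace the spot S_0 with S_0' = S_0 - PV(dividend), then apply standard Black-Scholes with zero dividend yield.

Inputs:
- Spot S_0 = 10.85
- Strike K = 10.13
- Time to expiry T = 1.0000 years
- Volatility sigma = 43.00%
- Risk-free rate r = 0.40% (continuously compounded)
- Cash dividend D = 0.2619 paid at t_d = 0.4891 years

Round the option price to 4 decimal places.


Answer: Price = 1.5214

Derivation:
PV(D) = D * exp(-r * t_d) = 0.2619 * 0.99804551 = 0.26138812
S_0' = S_0 - PV(D) = 10.8500 - 0.26138812 = 10.58861188
d1 = (ln(S_0'/K) + (r + sigma^2/2)*T) / (sigma*sqrt(T)) = 0.32727385
d2 = d1 - sigma*sqrt(T) = -0.10272615
exp(-rT) = 0.99600799
N(-d1) = 0.37173039; N(-d2) = 0.54090984
P = K * exp(-rT) * N(-d2) - S_0' * N(-d1) = 10.1300 * 0.99600799 * 0.54090984 - 10.58861188 * 0.37173039 = 1.5214


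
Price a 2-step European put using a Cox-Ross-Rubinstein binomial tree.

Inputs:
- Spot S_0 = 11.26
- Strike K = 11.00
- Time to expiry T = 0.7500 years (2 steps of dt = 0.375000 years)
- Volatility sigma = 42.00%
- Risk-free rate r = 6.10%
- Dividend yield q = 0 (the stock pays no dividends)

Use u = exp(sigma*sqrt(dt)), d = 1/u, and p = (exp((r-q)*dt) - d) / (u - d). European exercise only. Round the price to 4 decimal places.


Answer: Price = V(0,0) = 1.1002

Derivation:
dt = T/N = 0.375000
u = exp(sigma*sqrt(dt)) = 1.293299; d = 1/u = 0.773216
p = (exp((r-q)*dt) - d) / (u - d) = 0.480543
Discount per step: exp(-r*dt) = 0.977385
Stock lattice S(k, i) with i counting down-moves:
  k=0: S(0,0) = 11.2600
  k=1: S(1,0) = 14.5625; S(1,1) = 8.7064
  k=2: S(2,0) = 18.8337; S(2,1) = 11.2600; S(2,2) = 6.7319
Terminal payoffs V(N, i) = max(K - S_T, 0):
  V(2,0) = 0.000000; V(2,1) = 0.000000; V(2,2) = 4.268057
Backward induction: V(k, i) = exp(-r*dt) * [p * V(k+1, i) + (1-p) * V(k+1, i+1)].
  V(1,0) = exp(-r*dt) * [p*0.000000 + (1-p)*0.000000] = 0.000000
  V(1,1) = exp(-r*dt) * [p*0.000000 + (1-p)*4.268057] = 2.166931
  V(0,0) = exp(-r*dt) * [p*0.000000 + (1-p)*2.166931] = 1.100170


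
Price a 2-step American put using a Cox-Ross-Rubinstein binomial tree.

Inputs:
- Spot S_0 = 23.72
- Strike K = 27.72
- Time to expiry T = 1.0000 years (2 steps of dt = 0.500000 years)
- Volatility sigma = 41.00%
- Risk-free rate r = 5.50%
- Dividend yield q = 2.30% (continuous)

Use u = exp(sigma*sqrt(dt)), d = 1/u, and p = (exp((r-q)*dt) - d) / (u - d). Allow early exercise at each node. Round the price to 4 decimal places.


Answer: Price = V(0,0) = 6.2206

Derivation:
dt = T/N = 0.500000
u = exp(sigma*sqrt(dt)) = 1.336312; d = 1/u = 0.748328
p = (exp((r-q)*dt) - d) / (u - d) = 0.455455
Discount per step: exp(-r*dt) = 0.972875
Stock lattice S(k, i) with i counting down-moves:
  k=0: S(0,0) = 23.7200
  k=1: S(1,0) = 31.6973; S(1,1) = 17.7503
  k=2: S(2,0) = 42.3575; S(2,1) = 23.7200; S(2,2) = 13.2831
Terminal payoffs V(N, i) = max(K - S_T, 0):
  V(2,0) = 0.000000; V(2,1) = 4.000000; V(2,2) = 14.436920
Backward induction: V(k, i) = exp(-r*dt) * [p * V(k+1, i) + (1-p) * V(k+1, i+1)]; then take max(V_cont, immediate exercise) for American.
  V(1,0) = exp(-r*dt) * [p*0.000000 + (1-p)*4.000000] = 2.119094; exercise = 0.000000; V(1,0) = max -> 2.119094
  V(1,1) = exp(-r*dt) * [p*4.000000 + (1-p)*14.436920] = 9.420704; exercise = 9.969658; V(1,1) = max -> 9.969658
  V(0,0) = exp(-r*dt) * [p*2.119094 + (1-p)*9.969658] = 6.220635; exercise = 4.000000; V(0,0) = max -> 6.220635


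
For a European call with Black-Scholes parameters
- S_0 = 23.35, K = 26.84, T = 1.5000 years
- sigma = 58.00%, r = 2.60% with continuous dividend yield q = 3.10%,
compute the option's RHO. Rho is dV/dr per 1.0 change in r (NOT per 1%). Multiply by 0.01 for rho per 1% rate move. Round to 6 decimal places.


d1 = 0.1485230818; d2 = -0.5618289436
phi(d1) = 0.3945663023; exp(-qT) = 0.9545645606; exp(-rT) = 0.9617507091
N(d2) = 0.2871162850
Rho = K*T*exp(-rT)*N(d2) = 26.8400 * 1.5000 * 0.9617507091 * 0.2871162850 = 11.117167

Answer: Rho = 11.117167


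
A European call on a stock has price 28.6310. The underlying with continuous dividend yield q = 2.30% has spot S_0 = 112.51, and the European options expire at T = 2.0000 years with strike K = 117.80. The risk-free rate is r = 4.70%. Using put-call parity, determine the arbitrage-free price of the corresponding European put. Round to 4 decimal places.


Put-call parity: C - P = S_0 * exp(-qT) - K * exp(-rT).
S_0 * exp(-qT) = 112.5100 * 0.95504196 = 107.45177117
K * exp(-rT) = 117.8000 * 0.91028276 = 107.23130939
P = C - S*exp(-qT) + K*exp(-rT)
P = 28.6310 - 107.45177117 + 107.23130939 = 28.4105

Answer: Put price = 28.4105


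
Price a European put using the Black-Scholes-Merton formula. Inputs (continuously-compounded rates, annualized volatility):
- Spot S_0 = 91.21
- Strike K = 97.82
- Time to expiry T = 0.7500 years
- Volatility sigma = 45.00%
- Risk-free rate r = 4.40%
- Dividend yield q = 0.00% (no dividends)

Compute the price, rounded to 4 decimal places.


Answer: Price = 16.1377

Derivation:
d1 = (ln(S/K) + (r - q + 0.5*sigma^2) * T) / (sigma * sqrt(T)) = 0.10000473
d2 = d1 - sigma * sqrt(T) = -0.28970671
exp(-rT) = 0.96753856; exp(-qT) = 1.00000000
P = K * exp(-rT) * N(-d2) - S_0 * exp(-qT) * N(-d1)
N(-d1) = 0.46017029; N(-d2) = 0.61397969
P = 97.8200 * 0.96753856 * 0.61397969 - 91.2100 * 1.00000000 * 0.46017029 = 16.1377


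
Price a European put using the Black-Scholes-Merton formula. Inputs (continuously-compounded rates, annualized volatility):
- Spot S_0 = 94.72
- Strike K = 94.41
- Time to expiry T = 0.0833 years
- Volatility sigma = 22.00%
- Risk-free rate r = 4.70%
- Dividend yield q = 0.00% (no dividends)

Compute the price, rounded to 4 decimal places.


Answer: Price = 2.0662

Derivation:
d1 = (ln(S/K) + (r - q + 0.5*sigma^2) * T) / (sigma * sqrt(T)) = 0.14503522
d2 = d1 - sigma * sqrt(T) = 0.08153940
exp(-rT) = 0.99609255; exp(-qT) = 1.00000000
P = K * exp(-rT) * N(-d2) - S_0 * exp(-qT) * N(-d1)
N(-d1) = 0.44234153; N(-d2) = 0.46750650
P = 94.4100 * 0.99609255 * 0.46750650 - 94.7200 * 1.00000000 * 0.44234153 = 2.0662


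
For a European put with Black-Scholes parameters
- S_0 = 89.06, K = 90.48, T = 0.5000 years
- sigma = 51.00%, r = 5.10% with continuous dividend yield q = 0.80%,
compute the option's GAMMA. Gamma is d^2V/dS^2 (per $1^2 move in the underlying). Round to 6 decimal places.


Answer: Gamma = 0.012136

Derivation:
d1 = 0.1960667571; d2 = -0.1645577013
phi(d1) = 0.3913474010; exp(-qT) = 0.9960079893; exp(-rT) = 0.9748223790
Gamma = exp(-qT) * phi(d1) / (S * sigma * sqrt(T)) = 0.9960079893 * 0.3913474010 / (89.0600 * 0.5100 * 0.7071067812) = 0.012136


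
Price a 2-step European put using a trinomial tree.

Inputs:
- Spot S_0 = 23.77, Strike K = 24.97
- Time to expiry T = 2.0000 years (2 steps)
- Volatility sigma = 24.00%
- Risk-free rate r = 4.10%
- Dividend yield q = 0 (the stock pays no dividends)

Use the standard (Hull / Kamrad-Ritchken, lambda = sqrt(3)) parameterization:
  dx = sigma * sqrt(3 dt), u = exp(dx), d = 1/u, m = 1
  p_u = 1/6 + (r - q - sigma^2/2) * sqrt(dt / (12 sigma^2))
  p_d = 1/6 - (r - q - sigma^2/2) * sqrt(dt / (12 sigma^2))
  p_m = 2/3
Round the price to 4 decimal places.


Answer: Price = V(0,0) = 2.5969

Derivation:
dt = T/N = 1.000000; dx = sigma*sqrt(3*dt) = 0.415692
u = exp(dx) = 1.515419; d = 1/u = 0.659883
p_u = 0.181341, p_m = 0.666667, p_d = 0.151992
Discount per step: exp(-r*dt) = 0.959829
Stock lattice S(k, j) with j the centered position index:
  k=0: S(0,+0) = 23.7700
  k=1: S(1,-1) = 15.6854; S(1,+0) = 23.7700; S(1,+1) = 36.0215
  k=2: S(2,-2) = 10.3506; S(2,-1) = 15.6854; S(2,+0) = 23.7700; S(2,+1) = 36.0215; S(2,+2) = 54.5877
Terminal payoffs V(N, j) = max(K - S_T, 0):
  V(2,-2) = 14.619448; V(2,-1) = 9.284573; V(2,+0) = 1.200000; V(2,+1) = 0.000000; V(2,+2) = 0.000000
Backward induction: V(k, j) = exp(-r*dt) * [p_u * V(k+1, j+1) + p_m * V(k+1, j) + p_d * V(k+1, j-1)]
  V(1,-1) = exp(-r*dt) * [p_u*1.200000 + p_m*9.284573 + p_d*14.619448] = 8.282719
  V(1,+0) = exp(-r*dt) * [p_u*0.000000 + p_m*1.200000 + p_d*9.284573] = 2.122359
  V(1,+1) = exp(-r*dt) * [p_u*0.000000 + p_m*0.000000 + p_d*1.200000] = 0.175064
  V(0,+0) = exp(-r*dt) * [p_u*0.175064 + p_m*2.122359 + p_d*8.282719] = 2.596877


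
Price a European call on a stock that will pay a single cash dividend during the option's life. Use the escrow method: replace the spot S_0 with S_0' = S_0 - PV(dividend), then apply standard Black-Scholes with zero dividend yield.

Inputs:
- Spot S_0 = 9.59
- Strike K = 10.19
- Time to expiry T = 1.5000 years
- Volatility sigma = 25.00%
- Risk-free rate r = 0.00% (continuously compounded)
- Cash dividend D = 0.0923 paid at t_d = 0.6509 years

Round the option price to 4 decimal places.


Answer: Price = 0.8828

Derivation:
PV(D) = D * exp(-r * t_d) = 0.0923 * 1.00000000 = 0.09230000
S_0' = S_0 - PV(D) = 9.5900 - 0.09230000 = 9.49770000
d1 = (ln(S_0'/K) + (r + sigma^2/2)*T) / (sigma*sqrt(T)) = -0.07669249
d2 = d1 - sigma*sqrt(T) = -0.38287871
exp(-rT) = 1.00000000
N(d1) = 0.46943409; N(d2) = 0.35090485
C = S_0' * N(d1) - K * exp(-rT) * N(d2) = 9.49770000 * 0.46943409 - 10.1900 * 1.00000000 * 0.35090485 = 0.8828


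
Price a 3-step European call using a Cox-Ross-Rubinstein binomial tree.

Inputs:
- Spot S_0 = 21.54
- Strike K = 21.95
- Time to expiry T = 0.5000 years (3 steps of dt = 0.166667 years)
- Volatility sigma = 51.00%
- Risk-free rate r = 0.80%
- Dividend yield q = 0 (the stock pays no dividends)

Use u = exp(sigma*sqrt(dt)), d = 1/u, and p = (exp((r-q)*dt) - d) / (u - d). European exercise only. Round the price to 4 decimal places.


dt = T/N = 0.166667
u = exp(sigma*sqrt(dt)) = 1.231468; d = 1/u = 0.812039
p = (exp((r-q)*dt) - d) / (u - d) = 0.451317
Discount per step: exp(-r*dt) = 0.998668
Stock lattice S(k, i) with i counting down-moves:
  k=0: S(0,0) = 21.5400
  k=1: S(1,0) = 26.5258; S(1,1) = 17.4913
  k=2: S(2,0) = 32.6657; S(2,1) = 21.5400; S(2,2) = 14.2036
  k=3: S(3,0) = 40.2267; S(3,1) = 26.5258; S(3,2) = 17.4913; S(3,3) = 11.5339
Terminal payoffs V(N, i) = max(S_T - K, 0):
  V(3,0) = 18.276724; V(3,1) = 4.575812; V(3,2) = 0.000000; V(3,3) = 0.000000
Backward induction: V(k, i) = exp(-r*dt) * [p * V(k+1, i) + (1-p) * V(k+1, i+1)].
  V(2,0) = exp(-r*dt) * [p*18.276724 + (1-p)*4.575812] = 10.744925
  V(2,1) = exp(-r*dt) * [p*4.575812 + (1-p)*0.000000] = 2.062388
  V(2,2) = exp(-r*dt) * [p*0.000000 + (1-p)*0.000000] = 0.000000
  V(1,0) = exp(-r*dt) * [p*10.744925 + (1-p)*2.062388] = 5.972992
  V(1,1) = exp(-r*dt) * [p*2.062388 + (1-p)*0.000000] = 0.929550
  V(0,0) = exp(-r*dt) * [p*5.972992 + (1-p)*0.929550] = 3.201468

Answer: Price = V(0,0) = 3.2015


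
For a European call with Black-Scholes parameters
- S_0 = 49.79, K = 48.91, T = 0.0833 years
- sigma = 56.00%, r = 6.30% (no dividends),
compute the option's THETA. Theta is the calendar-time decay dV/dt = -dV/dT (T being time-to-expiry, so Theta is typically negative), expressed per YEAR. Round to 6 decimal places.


Answer: Theta = -20.402809

Derivation:
d1 = 0.2236130581; d2 = 0.0619873176
phi(d1) = 0.3890918157; exp(-qT) = 1.0000000000; exp(-rT) = 0.9947658462
Theta = -S*exp(-qT)*phi(d1)*sigma/(2*sqrt(T)) - r*K*exp(-rT)*N(d2) + q*S*exp(-qT)*N(d1)
N(d1) = 0.5884707990; N(d2) = 0.5247135341; sqrt(T) = 0.2886173938
Term 1 = -49.7900 * 1.0000000000 * 0.3890918157 * 0.5600 / (2 * 0.2886173938) = -18.7944556966
Term 2 = -0.0630 * 48.9100 * 0.9947658462 * 0.5247135341 = -1.6083528928
Term 3 = 0 (no dividend yield, q = 0)
Theta = -18.7944556966 + (-1.6083528928) + (0.0000000000) = -20.402809


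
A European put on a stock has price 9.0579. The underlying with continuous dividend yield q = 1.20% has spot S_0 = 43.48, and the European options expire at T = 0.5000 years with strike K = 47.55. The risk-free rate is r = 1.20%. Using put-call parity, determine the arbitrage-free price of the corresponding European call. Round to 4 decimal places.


Answer: Call price = 5.0122

Derivation:
Put-call parity: C - P = S_0 * exp(-qT) - K * exp(-rT).
S_0 * exp(-qT) = 43.4800 * 0.99401796 = 43.21990108
K * exp(-rT) = 47.5500 * 0.99401796 = 47.26555419
C = P + S*exp(-qT) - K*exp(-rT)
C = 9.0579 + 43.21990108 - 47.26555419 = 5.0122


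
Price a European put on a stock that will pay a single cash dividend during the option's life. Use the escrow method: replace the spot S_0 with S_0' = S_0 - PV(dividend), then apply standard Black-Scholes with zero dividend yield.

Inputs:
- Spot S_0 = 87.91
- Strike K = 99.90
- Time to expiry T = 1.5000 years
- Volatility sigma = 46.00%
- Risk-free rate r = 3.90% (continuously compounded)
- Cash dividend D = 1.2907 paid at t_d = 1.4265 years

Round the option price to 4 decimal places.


Answer: Price = 24.0454

Derivation:
PV(D) = D * exp(-r * t_d) = 1.2907 * 0.94588574 = 1.22085472
S_0' = S_0 - PV(D) = 87.9100 - 1.22085472 = 86.68914528
d1 = (ln(S_0'/K) + (r + sigma^2/2)*T) / (sigma*sqrt(T)) = 0.13376165
d2 = d1 - sigma*sqrt(T) = -0.42962099
exp(-rT) = 0.94317824
N(-d1) = 0.44679553; N(-d2) = 0.66626432
P = K * exp(-rT) * N(-d2) - S_0' * N(-d1) = 99.9000 * 0.94317824 * 0.66626432 - 86.68914528 * 0.44679553 = 24.0454


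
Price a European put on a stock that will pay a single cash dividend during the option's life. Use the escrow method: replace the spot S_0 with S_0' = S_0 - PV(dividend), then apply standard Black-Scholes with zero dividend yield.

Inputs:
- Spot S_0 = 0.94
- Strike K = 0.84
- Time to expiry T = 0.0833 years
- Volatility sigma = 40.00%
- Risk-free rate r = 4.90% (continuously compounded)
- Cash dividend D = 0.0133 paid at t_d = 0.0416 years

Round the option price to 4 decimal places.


PV(D) = D * exp(-r * t_d) = 0.0133 * 0.99796368 = 0.01327292
S_0' = S_0 - PV(D) = 0.9400 - 0.01327292 = 0.92672708
d1 = (ln(S_0'/K) + (r + sigma^2/2)*T) / (sigma*sqrt(T)) = 0.94418185
d2 = d1 - sigma*sqrt(T) = 0.82873489
exp(-rT) = 0.99592662
N(-d1) = 0.17253836; N(-d2) = 0.20362722
P = K * exp(-rT) * N(-d2) - S_0' * N(-d1) = 0.8400 * 0.99592662 * 0.20362722 - 0.92672708 * 0.17253836 = 0.0105

Answer: Price = 0.0105


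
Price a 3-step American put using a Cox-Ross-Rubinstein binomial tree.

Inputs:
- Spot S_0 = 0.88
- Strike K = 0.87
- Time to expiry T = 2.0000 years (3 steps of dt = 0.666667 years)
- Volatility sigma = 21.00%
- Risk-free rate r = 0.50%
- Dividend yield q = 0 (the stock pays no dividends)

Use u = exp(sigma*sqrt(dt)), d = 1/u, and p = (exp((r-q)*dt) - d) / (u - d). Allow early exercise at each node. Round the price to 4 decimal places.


Answer: Price = V(0,0) = 0.1031

Derivation:
dt = T/N = 0.666667
u = exp(sigma*sqrt(dt)) = 1.187042; d = 1/u = 0.842430
p = (exp((r-q)*dt) - d) / (u - d) = 0.466928
Discount per step: exp(-r*dt) = 0.996672
Stock lattice S(k, i) with i counting down-moves:
  k=0: S(0,0) = 0.8800
  k=1: S(1,0) = 1.0446; S(1,1) = 0.7413
  k=2: S(2,0) = 1.2400; S(2,1) = 0.8800; S(2,2) = 0.6245
  k=3: S(3,0) = 1.4719; S(3,1) = 1.0446; S(3,2) = 0.7413; S(3,3) = 0.5261
Terminal payoffs V(N, i) = max(K - S_T, 0):
  V(3,0) = 0.000000; V(3,1) = 0.000000; V(3,2) = 0.128661; V(3,3) = 0.343880
Backward induction: V(k, i) = exp(-r*dt) * [p * V(k+1, i) + (1-p) * V(k+1, i+1)]; then take max(V_cont, immediate exercise) for American.
  V(2,0) = exp(-r*dt) * [p*0.000000 + (1-p)*0.000000] = 0.000000; exercise = 0.000000; V(2,0) = max -> 0.000000
  V(2,1) = exp(-r*dt) * [p*0.000000 + (1-p)*0.128661] = 0.068358; exercise = 0.000000; V(2,1) = max -> 0.068358
  V(2,2) = exp(-r*dt) * [p*0.128661 + (1-p)*0.343880] = 0.242579; exercise = 0.245474; V(2,2) = max -> 0.245474
  V(1,0) = exp(-r*dt) * [p*0.000000 + (1-p)*0.068358] = 0.036318; exercise = 0.000000; V(1,0) = max -> 0.036318
  V(1,1) = exp(-r*dt) * [p*0.068358 + (1-p)*0.245474] = 0.162232; exercise = 0.128661; V(1,1) = max -> 0.162232
  V(0,0) = exp(-r*dt) * [p*0.036318 + (1-p)*0.162232] = 0.103095; exercise = 0.000000; V(0,0) = max -> 0.103095


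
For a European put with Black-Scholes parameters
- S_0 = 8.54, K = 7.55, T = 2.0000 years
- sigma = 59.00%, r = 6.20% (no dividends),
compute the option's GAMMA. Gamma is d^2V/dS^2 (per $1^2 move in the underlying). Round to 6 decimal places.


d1 = 0.7134748704; d2 = -0.1209111314
phi(d1) = 0.3092943927; exp(-qT) = 1.0000000000; exp(-rT) = 0.8833798409
Gamma = exp(-qT) * phi(d1) / (S * sigma * sqrt(T)) = 1.0000000000 * 0.3092943927 / (8.5400 * 0.5900 * 1.4142135624) = 0.043406

Answer: Gamma = 0.043406


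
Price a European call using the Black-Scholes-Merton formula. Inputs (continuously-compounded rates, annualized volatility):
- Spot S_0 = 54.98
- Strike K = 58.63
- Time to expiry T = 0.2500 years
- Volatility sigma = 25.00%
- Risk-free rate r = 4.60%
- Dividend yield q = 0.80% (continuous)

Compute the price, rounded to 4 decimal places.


Answer: Price = 1.5320

Derivation:
d1 = (ln(S/K) + (r - q + 0.5*sigma^2) * T) / (sigma * sqrt(T)) = -0.37571623
d2 = d1 - sigma * sqrt(T) = -0.50071623
exp(-rT) = 0.98856587; exp(-qT) = 0.99800200
C = S_0 * exp(-qT) * N(d1) - K * exp(-rT) * N(d2)
N(d1) = 0.35356394; N(d2) = 0.30828543
C = 54.9800 * 0.99800200 * 0.35356394 - 58.6300 * 0.98856587 * 0.30828543 = 1.5320


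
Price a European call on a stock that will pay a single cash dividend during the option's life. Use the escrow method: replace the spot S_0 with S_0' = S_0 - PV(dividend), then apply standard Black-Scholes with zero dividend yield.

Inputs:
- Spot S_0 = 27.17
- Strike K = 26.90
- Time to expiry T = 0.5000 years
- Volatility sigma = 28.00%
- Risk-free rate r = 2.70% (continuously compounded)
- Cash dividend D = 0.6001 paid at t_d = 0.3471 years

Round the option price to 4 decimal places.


PV(D) = D * exp(-r * t_d) = 0.6001 * 0.99067208 = 0.59450231
S_0' = S_0 - PV(D) = 27.1700 - 0.59450231 = 26.57549769
d1 = (ln(S_0'/K) + (r + sigma^2/2)*T) / (sigma*sqrt(T)) = 0.10588098
d2 = d1 - sigma*sqrt(T) = -0.09210892
exp(-rT) = 0.98659072
N(d1) = 0.54216161; N(d2) = 0.46330575
C = S_0' * N(d1) - K * exp(-rT) * N(d2) = 26.57549769 * 0.54216161 - 26.9000 * 0.98659072 * 0.46330575 = 2.1124

Answer: Price = 2.1124


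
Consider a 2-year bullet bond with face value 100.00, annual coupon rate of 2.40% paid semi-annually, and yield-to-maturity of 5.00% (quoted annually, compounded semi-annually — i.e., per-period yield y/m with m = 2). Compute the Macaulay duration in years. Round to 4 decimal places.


Answer: Macaulay duration = 1.9637 years

Derivation:
Coupon per period c = face * coupon_rate / m = 1.200000
Periods per year m = 2; per-period yield y/m = 0.025000
Number of cashflows N = 4
Cashflows (t years, CF_t, discount factor 1/(1+y/m)^(m*t), PV):
  t = 0.5000: CF_t = 1.200000, DF = 0.975610, PV = 1.170732
  t = 1.0000: CF_t = 1.200000, DF = 0.951814, PV = 1.142177
  t = 1.5000: CF_t = 1.200000, DF = 0.928599, PV = 1.114319
  t = 2.0000: CF_t = 101.200000, DF = 0.905951, PV = 91.682205
Price P = sum_t PV_t = 95.109434
Macaulay numerator sum_t t * PV_t:
  t * PV_t at t = 0.5000: 0.585366
  t * PV_t at t = 1.0000: 1.142177
  t * PV_t at t = 1.5000: 1.671479
  t * PV_t at t = 2.0000: 183.364411
Macaulay duration D = (sum_t t * PV_t) / P = 186.763433 / 95.109434 = 1.963669


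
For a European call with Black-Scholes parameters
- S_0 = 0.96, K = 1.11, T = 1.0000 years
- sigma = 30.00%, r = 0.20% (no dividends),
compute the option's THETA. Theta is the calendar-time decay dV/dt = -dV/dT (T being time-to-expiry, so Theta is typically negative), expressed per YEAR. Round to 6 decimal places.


d1 = -0.3272733661; d2 = -0.6272733661
phi(d1) = 0.3781393648; exp(-qT) = 1.0000000000; exp(-rT) = 0.9980019987
Theta = -S*exp(-qT)*phi(d1)*sigma/(2*sqrt(T)) - r*K*exp(-rT)*N(d2) + q*S*exp(-qT)*N(d1)
N(d1) = 0.3717305675; N(d2) = 0.2652400294; sqrt(T) = 1.0000000000
Term 1 = -0.9600 * 1.0000000000 * 0.3781393648 * 0.3000 / (2 * 1.0000000000) = -0.0544520685
Term 2 = -0.0020 * 1.1100 * 0.9980019987 * 0.2652400294 = -0.0005876564
Term 3 = 0 (no dividend yield, q = 0)
Theta = -0.0544520685 + (-0.0005876564) + (0.0000000000) = -0.055040

Answer: Theta = -0.055040
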